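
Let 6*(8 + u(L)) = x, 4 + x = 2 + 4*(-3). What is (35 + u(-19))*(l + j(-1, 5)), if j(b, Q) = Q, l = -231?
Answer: -16724/3 ≈ -5574.7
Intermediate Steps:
x = -14 (x = -4 + (2 + 4*(-3)) = -4 + (2 - 12) = -4 - 10 = -14)
u(L) = -31/3 (u(L) = -8 + (⅙)*(-14) = -8 - 7/3 = -31/3)
(35 + u(-19))*(l + j(-1, 5)) = (35 - 31/3)*(-231 + 5) = (74/3)*(-226) = -16724/3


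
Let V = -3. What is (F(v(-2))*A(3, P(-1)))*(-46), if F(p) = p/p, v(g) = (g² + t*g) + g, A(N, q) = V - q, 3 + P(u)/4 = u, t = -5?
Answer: -598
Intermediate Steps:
P(u) = -12 + 4*u
A(N, q) = -3 - q
v(g) = g² - 4*g (v(g) = (g² - 5*g) + g = g² - 4*g)
F(p) = 1
(F(v(-2))*A(3, P(-1)))*(-46) = (1*(-3 - (-12 + 4*(-1))))*(-46) = (1*(-3 - (-12 - 4)))*(-46) = (1*(-3 - 1*(-16)))*(-46) = (1*(-3 + 16))*(-46) = (1*13)*(-46) = 13*(-46) = -598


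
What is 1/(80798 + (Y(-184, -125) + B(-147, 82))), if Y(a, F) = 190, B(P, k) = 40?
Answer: 1/81028 ≈ 1.2341e-5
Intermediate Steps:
1/(80798 + (Y(-184, -125) + B(-147, 82))) = 1/(80798 + (190 + 40)) = 1/(80798 + 230) = 1/81028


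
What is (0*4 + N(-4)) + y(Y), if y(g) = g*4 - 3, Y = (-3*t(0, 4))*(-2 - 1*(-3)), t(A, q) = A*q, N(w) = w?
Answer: -7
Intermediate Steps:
Y = 0 (Y = (-0*4)*(-2 - 1*(-3)) = (-3*0)*(-2 + 3) = 0*1 = 0)
y(g) = -3 + 4*g (y(g) = 4*g - 3 = -3 + 4*g)
(0*4 + N(-4)) + y(Y) = (0*4 - 4) + (-3 + 4*0) = (0 - 4) + (-3 + 0) = -4 - 3 = -7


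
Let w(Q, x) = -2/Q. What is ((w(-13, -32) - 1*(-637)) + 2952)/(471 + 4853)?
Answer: 46659/69212 ≈ 0.67415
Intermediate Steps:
((w(-13, -32) - 1*(-637)) + 2952)/(471 + 4853) = ((-2/(-13) - 1*(-637)) + 2952)/(471 + 4853) = ((-2*(-1/13) + 637) + 2952)/5324 = ((2/13 + 637) + 2952)*(1/5324) = (8283/13 + 2952)*(1/5324) = (46659/13)*(1/5324) = 46659/69212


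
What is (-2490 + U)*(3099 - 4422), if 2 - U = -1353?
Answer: 1501605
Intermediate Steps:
U = 1355 (U = 2 - 1*(-1353) = 2 + 1353 = 1355)
(-2490 + U)*(3099 - 4422) = (-2490 + 1355)*(3099 - 4422) = -1135*(-1323) = 1501605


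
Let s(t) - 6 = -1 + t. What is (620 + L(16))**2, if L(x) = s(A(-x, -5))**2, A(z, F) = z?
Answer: 549081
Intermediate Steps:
s(t) = 5 + t (s(t) = 6 + (-1 + t) = 5 + t)
L(x) = (5 - x)**2
(620 + L(16))**2 = (620 + (-5 + 16)**2)**2 = (620 + 11**2)**2 = (620 + 121)**2 = 741**2 = 549081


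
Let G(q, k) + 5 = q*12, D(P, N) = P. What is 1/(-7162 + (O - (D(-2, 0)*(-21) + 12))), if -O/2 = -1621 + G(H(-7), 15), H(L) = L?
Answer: -1/3796 ≈ -0.00026344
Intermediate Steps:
G(q, k) = -5 + 12*q (G(q, k) = -5 + q*12 = -5 + 12*q)
O = 3420 (O = -2*(-1621 + (-5 + 12*(-7))) = -2*(-1621 + (-5 - 84)) = -2*(-1621 - 89) = -2*(-1710) = 3420)
1/(-7162 + (O - (D(-2, 0)*(-21) + 12))) = 1/(-7162 + (3420 - (-2*(-21) + 12))) = 1/(-7162 + (3420 - (42 + 12))) = 1/(-7162 + (3420 - 1*54)) = 1/(-7162 + (3420 - 54)) = 1/(-7162 + 3366) = 1/(-3796) = -1/3796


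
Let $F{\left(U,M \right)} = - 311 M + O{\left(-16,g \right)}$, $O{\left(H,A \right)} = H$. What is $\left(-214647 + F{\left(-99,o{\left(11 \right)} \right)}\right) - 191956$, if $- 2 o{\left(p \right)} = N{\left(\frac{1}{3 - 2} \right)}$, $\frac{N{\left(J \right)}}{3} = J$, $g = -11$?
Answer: $- \frac{812305}{2} \approx -4.0615 \cdot 10^{5}$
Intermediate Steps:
$N{\left(J \right)} = 3 J$
$o{\left(p \right)} = - \frac{3}{2}$ ($o{\left(p \right)} = - \frac{3 \frac{1}{3 - 2}}{2} = - \frac{3 \cdot 1^{-1}}{2} = - \frac{3 \cdot 1}{2} = \left(- \frac{1}{2}\right) 3 = - \frac{3}{2}$)
$F{\left(U,M \right)} = -16 - 311 M$ ($F{\left(U,M \right)} = - 311 M - 16 = -16 - 311 M$)
$\left(-214647 + F{\left(-99,o{\left(11 \right)} \right)}\right) - 191956 = \left(-214647 - - \frac{901}{2}\right) - 191956 = \left(-214647 + \left(-16 + \frac{933}{2}\right)\right) - 191956 = \left(-214647 + \frac{901}{2}\right) - 191956 = - \frac{428393}{2} - 191956 = - \frac{812305}{2}$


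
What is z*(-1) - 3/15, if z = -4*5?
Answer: 99/5 ≈ 19.800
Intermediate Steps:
z = -20
z*(-1) - 3/15 = -20*(-1) - 3/15 = 20 - 3*1/15 = 20 - ⅕ = 99/5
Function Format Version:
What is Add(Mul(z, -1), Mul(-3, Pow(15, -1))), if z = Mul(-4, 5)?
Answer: Rational(99, 5) ≈ 19.800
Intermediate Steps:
z = -20
Add(Mul(z, -1), Mul(-3, Pow(15, -1))) = Add(Mul(-20, -1), Mul(-3, Pow(15, -1))) = Add(20, Mul(-3, Rational(1, 15))) = Add(20, Rational(-1, 5)) = Rational(99, 5)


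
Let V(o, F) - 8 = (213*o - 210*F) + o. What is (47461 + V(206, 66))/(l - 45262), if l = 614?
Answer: -77693/44648 ≈ -1.7401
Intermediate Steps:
V(o, F) = 8 - 210*F + 214*o (V(o, F) = 8 + ((213*o - 210*F) + o) = 8 + ((-210*F + 213*o) + o) = 8 + (-210*F + 214*o) = 8 - 210*F + 214*o)
(47461 + V(206, 66))/(l - 45262) = (47461 + (8 - 210*66 + 214*206))/(614 - 45262) = (47461 + (8 - 13860 + 44084))/(-44648) = (47461 + 30232)*(-1/44648) = 77693*(-1/44648) = -77693/44648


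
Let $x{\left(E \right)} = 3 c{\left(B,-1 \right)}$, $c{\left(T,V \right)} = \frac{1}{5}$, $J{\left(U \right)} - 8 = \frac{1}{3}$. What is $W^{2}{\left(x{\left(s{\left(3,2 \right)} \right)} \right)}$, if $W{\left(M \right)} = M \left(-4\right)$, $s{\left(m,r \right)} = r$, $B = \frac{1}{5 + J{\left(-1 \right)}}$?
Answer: $\frac{144}{25} \approx 5.76$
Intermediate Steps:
$J{\left(U \right)} = \frac{25}{3}$ ($J{\left(U \right)} = 8 + \frac{1}{3} = \frac{25}{3}$)
$B = \frac{3}{40}$ ($B = \frac{1}{5 + \frac{25}{3}} = \frac{1}{\frac{40}{3}} = \frac{3}{40} \approx 0.075$)
$c{\left(T,V \right)} = \frac{1}{5}$
$x{\left(E \right)} = \frac{3}{5}$ ($x{\left(E \right)} = 3 \cdot \frac{1}{5} = \frac{3}{5}$)
$W{\left(M \right)} = - 4 M$
$W^{2}{\left(x{\left(s{\left(3,2 \right)} \right)} \right)} = \left(\left(-4\right) \frac{3}{5}\right)^{2} = \left(- \frac{12}{5}\right)^{2} = \frac{144}{25}$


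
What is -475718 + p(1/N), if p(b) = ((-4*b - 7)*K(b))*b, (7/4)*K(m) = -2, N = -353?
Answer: -414951229570/872263 ≈ -4.7572e+5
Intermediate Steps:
K(m) = -8/7 (K(m) = (4/7)*(-2) = -8/7)
p(b) = b*(8 + 32*b/7) (p(b) = ((-4*b - 7)*(-8/7))*b = ((-7 - 4*b)*(-8/7))*b = (8 + 32*b/7)*b = b*(8 + 32*b/7))
-475718 + p(1/N) = -475718 + (8/7)*(7 + 4/(-353))/(-353) = -475718 + (8/7)*(-1/353)*(7 + 4*(-1/353)) = -475718 + (8/7)*(-1/353)*(7 - 4/353) = -475718 + (8/7)*(-1/353)*(2467/353) = -475718 - 19736/872263 = -414951229570/872263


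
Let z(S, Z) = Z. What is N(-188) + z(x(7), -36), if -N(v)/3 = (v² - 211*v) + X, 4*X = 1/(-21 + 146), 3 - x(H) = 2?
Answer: -112536003/500 ≈ -2.2507e+5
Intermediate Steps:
x(H) = 1 (x(H) = 3 - 1*2 = 3 - 2 = 1)
X = 1/500 (X = 1/(4*(-21 + 146)) = (¼)/125 = (¼)*(1/125) = 1/500 ≈ 0.0020000)
N(v) = -3/500 - 3*v² + 633*v (N(v) = -3*((v² - 211*v) + 1/500) = -3*(1/500 + v² - 211*v) = -3/500 - 3*v² + 633*v)
N(-188) + z(x(7), -36) = (-3/500 - 3*(-188)² + 633*(-188)) - 36 = (-3/500 - 3*35344 - 119004) - 36 = (-3/500 - 106032 - 119004) - 36 = -112518003/500 - 36 = -112536003/500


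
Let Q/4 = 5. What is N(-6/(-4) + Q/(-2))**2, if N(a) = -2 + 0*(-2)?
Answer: 4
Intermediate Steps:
Q = 20 (Q = 4*5 = 20)
N(a) = -2 (N(a) = -2 + 0 = -2)
N(-6/(-4) + Q/(-2))**2 = (-2)**2 = 4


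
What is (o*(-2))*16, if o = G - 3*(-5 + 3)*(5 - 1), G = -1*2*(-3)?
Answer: -960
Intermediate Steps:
G = 6 (G = -2*(-3) = 6)
o = 30 (o = 6 - 3*(-5 + 3)*(5 - 1) = 6 - (-6)*4 = 6 - 3*(-8) = 6 + 24 = 30)
(o*(-2))*16 = (30*(-2))*16 = -60*16 = -960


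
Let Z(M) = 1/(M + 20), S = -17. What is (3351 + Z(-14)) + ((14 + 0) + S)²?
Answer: 20161/6 ≈ 3360.2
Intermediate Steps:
Z(M) = 1/(20 + M)
(3351 + Z(-14)) + ((14 + 0) + S)² = (3351 + 1/(20 - 14)) + ((14 + 0) - 17)² = (3351 + 1/6) + (14 - 17)² = (3351 + ⅙) + (-3)² = 20107/6 + 9 = 20161/6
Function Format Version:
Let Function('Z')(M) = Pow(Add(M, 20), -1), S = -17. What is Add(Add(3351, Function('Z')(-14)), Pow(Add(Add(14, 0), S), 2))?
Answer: Rational(20161, 6) ≈ 3360.2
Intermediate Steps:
Function('Z')(M) = Pow(Add(20, M), -1)
Add(Add(3351, Function('Z')(-14)), Pow(Add(Add(14, 0), S), 2)) = Add(Add(3351, Pow(Add(20, -14), -1)), Pow(Add(Add(14, 0), -17), 2)) = Add(Add(3351, Pow(6, -1)), Pow(Add(14, -17), 2)) = Add(Add(3351, Rational(1, 6)), Pow(-3, 2)) = Add(Rational(20107, 6), 9) = Rational(20161, 6)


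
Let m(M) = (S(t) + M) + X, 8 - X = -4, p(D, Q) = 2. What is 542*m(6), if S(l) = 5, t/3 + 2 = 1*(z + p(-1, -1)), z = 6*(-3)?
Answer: 12466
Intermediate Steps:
z = -18
X = 12 (X = 8 - 1*(-4) = 8 + 4 = 12)
t = -54 (t = -6 + 3*(1*(-18 + 2)) = -6 + 3*(1*(-16)) = -6 + 3*(-16) = -6 - 48 = -54)
m(M) = 17 + M (m(M) = (5 + M) + 12 = 17 + M)
542*m(6) = 542*(17 + 6) = 542*23 = 12466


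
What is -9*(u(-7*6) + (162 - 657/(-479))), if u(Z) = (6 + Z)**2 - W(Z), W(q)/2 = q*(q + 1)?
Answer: 8555733/479 ≈ 17862.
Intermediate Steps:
W(q) = 2*q*(1 + q) (W(q) = 2*(q*(q + 1)) = 2*(q*(1 + q)) = 2*q*(1 + q))
u(Z) = (6 + Z)**2 - 2*Z*(1 + Z)
-9*(u(-7*6) + (162 - 657/(-479))) = -9*((36 - (-7*6)**2 + 10*(-7*6)) + (162 - 657/(-479))) = -9*((36 - 1*(-42)**2 + 10*(-42)) + (162 - 657*(-1)/479)) = -9*((36 - 1*1764 - 420) + (162 - 1*(-657/479))) = -9*((36 - 1764 - 420) + (162 + 657/479)) = -9*(-2148 + 78255/479) = -9*(-950637/479) = 8555733/479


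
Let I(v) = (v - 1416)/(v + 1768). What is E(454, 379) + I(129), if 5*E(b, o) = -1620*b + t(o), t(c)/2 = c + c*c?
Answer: -169760023/1897 ≈ -89489.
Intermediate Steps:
t(c) = 2*c + 2*c**2 (t(c) = 2*(c + c*c) = 2*(c + c**2) = 2*c + 2*c**2)
E(b, o) = -324*b + 2*o*(1 + o)/5 (E(b, o) = (-1620*b + 2*o*(1 + o))/5 = -324*b + 2*o*(1 + o)/5)
I(v) = (-1416 + v)/(1768 + v)
E(454, 379) + I(129) = (-324*454 + (2/5)*379*(1 + 379)) + (-1416 + 129)/(1768 + 129) = (-147096 + (2/5)*379*380) - 1287/1897 = (-147096 + 57608) + (1/1897)*(-1287) = -89488 - 1287/1897 = -169760023/1897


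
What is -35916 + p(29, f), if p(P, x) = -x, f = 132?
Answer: -36048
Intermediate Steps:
-35916 + p(29, f) = -35916 - 1*132 = -35916 - 132 = -36048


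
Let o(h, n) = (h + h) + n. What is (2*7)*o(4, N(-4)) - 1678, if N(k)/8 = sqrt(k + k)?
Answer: -1566 + 224*I*sqrt(2) ≈ -1566.0 + 316.78*I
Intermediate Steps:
N(k) = 8*sqrt(2)*sqrt(k) (N(k) = 8*sqrt(k + k) = 8*sqrt(2*k) = 8*(sqrt(2)*sqrt(k)) = 8*sqrt(2)*sqrt(k))
o(h, n) = n + 2*h (o(h, n) = 2*h + n = n + 2*h)
(2*7)*o(4, N(-4)) - 1678 = (2*7)*(8*sqrt(2)*sqrt(-4) + 2*4) - 1678 = 14*(8*sqrt(2)*(2*I) + 8) - 1678 = 14*(16*I*sqrt(2) + 8) - 1678 = 14*(8 + 16*I*sqrt(2)) - 1678 = (112 + 224*I*sqrt(2)) - 1678 = -1566 + 224*I*sqrt(2)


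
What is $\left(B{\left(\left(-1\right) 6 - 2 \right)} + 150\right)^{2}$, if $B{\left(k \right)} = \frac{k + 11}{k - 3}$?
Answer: $\frac{2712609}{121} \approx 22418.0$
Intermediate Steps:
$B{\left(k \right)} = \frac{11 + k}{-3 + k}$
$\left(B{\left(\left(-1\right) 6 - 2 \right)} + 150\right)^{2} = \left(\frac{11 - 8}{-3 - 8} + 150\right)^{2} = \left(\frac{1}{-11} \cdot 3 + 150\right)^{2} = \left(\left(- \frac{1}{11}\right) 3 + 150\right)^{2} = \left(- \frac{3}{11} + 150\right)^{2} = \left(\frac{1647}{11}\right)^{2} = \frac{2712609}{121}$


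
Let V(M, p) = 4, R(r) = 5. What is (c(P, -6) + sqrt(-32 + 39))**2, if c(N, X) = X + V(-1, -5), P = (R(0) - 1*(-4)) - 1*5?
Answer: (-2 + sqrt(7))**2 ≈ 0.41699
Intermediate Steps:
P = 4 (P = (5 - 1*(-4)) - 1*5 = (5 + 4) - 5 = 9 - 5 = 4)
c(N, X) = 4 + X (c(N, X) = X + 4 = 4 + X)
(c(P, -6) + sqrt(-32 + 39))**2 = ((4 - 6) + sqrt(-32 + 39))**2 = (-2 + sqrt(7))**2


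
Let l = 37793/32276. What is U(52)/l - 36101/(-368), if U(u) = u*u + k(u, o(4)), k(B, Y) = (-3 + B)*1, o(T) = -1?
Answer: 34063309797/13907824 ≈ 2449.2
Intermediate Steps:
k(B, Y) = -3 + B
l = 37793/32276 (l = 37793*(1/32276) = 37793/32276 ≈ 1.1709)
U(u) = -3 + u + u² (U(u) = u*u + (-3 + u) = u² + (-3 + u) = -3 + u + u²)
U(52)/l - 36101/(-368) = (-3 + 52 + 52²)/(37793/32276) - 36101/(-368) = (-3 + 52 + 2704)*(32276/37793) - 36101*(-1/368) = 2753*(32276/37793) + 36101/368 = 88855828/37793 + 36101/368 = 34063309797/13907824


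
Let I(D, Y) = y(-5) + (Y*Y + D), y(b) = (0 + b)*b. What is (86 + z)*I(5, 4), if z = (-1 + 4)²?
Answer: 4370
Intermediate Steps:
z = 9 (z = 3² = 9)
y(b) = b² (y(b) = b*b = b²)
I(D, Y) = 25 + D + Y² (I(D, Y) = (-5)² + (Y*Y + D) = 25 + (Y² + D) = 25 + (D + Y²) = 25 + D + Y²)
(86 + z)*I(5, 4) = (86 + 9)*(25 + 5 + 4²) = 95*(25 + 5 + 16) = 95*46 = 4370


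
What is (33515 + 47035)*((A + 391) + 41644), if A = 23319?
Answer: 5264264700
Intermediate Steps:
(33515 + 47035)*((A + 391) + 41644) = (33515 + 47035)*((23319 + 391) + 41644) = 80550*(23710 + 41644) = 80550*65354 = 5264264700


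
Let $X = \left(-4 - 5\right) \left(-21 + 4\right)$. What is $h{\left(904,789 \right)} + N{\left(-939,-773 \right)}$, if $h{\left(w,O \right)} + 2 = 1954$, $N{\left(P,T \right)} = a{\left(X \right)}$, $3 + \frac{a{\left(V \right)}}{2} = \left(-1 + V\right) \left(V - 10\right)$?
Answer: $45418$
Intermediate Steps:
$X = 153$ ($X = \left(-9\right) \left(-17\right) = 153$)
$a{\left(V \right)} = -6 + 2 \left(-1 + V\right) \left(-10 + V\right)$ ($a{\left(V \right)} = -6 + 2 \left(-1 + V\right) \left(V - 10\right) = -6 + 2 \left(-1 + V\right) \left(-10 + V\right)$)
$N{\left(P,T \right)} = 43466$ ($N{\left(P,T \right)} = 14 - 3366 + 2 \cdot 153^{2} = 14 - 3366 + 2 \cdot 23409 = 14 - 3366 + 46818 = 43466$)
$h{\left(w,O \right)} = 1952$ ($h{\left(w,O \right)} = -2 + 1954 = 1952$)
$h{\left(904,789 \right)} + N{\left(-939,-773 \right)} = 1952 + 43466 = 45418$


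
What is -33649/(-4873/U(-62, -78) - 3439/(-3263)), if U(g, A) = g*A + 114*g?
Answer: -245066205384/23576447 ≈ -10395.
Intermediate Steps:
U(g, A) = 114*g + A*g (U(g, A) = A*g + 114*g = 114*g + A*g)
-33649/(-4873/U(-62, -78) - 3439/(-3263)) = -33649/(-4873*(-1/(62*(114 - 78))) - 3439/(-3263)) = -33649/(-4873/((-62*36)) - 3439*(-1/3263)) = -33649/(-4873/(-2232) + 3439/3263) = -33649/(-4873*(-1/2232) + 3439/3263) = -33649/(4873/2232 + 3439/3263) = -33649/23576447/7283016 = -33649*7283016/23576447 = -245066205384/23576447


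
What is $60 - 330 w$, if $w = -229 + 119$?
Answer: $36360$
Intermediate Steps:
$w = -110$
$60 - 330 w = 60 - -36300 = 60 + 36300 = 36360$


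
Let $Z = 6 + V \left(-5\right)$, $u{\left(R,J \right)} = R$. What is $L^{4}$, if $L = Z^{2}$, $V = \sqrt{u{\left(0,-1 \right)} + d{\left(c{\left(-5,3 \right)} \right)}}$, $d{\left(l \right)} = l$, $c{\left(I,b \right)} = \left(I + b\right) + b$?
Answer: $1$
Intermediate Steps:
$c{\left(I,b \right)} = I + 2 b$
$V = 1$ ($V = \sqrt{0 + \left(-5 + 2 \cdot 3\right)} = \sqrt{0 + \left(-5 + 6\right)} = \sqrt{0 + 1} = \sqrt{1} = 1$)
$Z = 1$ ($Z = 6 + 1 \left(-5\right) = 6 - 5 = 1$)
$L = 1$ ($L = 1^{2} = 1$)
$L^{4} = 1^{4} = 1$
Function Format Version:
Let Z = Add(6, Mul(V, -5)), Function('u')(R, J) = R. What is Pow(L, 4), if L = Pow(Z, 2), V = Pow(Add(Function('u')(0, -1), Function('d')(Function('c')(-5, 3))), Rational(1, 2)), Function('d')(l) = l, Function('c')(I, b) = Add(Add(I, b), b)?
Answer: 1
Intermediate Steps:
Function('c')(I, b) = Add(I, Mul(2, b))
V = 1 (V = Pow(Add(0, Add(-5, Mul(2, 3))), Rational(1, 2)) = Pow(Add(0, Add(-5, 6)), Rational(1, 2)) = Pow(Add(0, 1), Rational(1, 2)) = Pow(1, Rational(1, 2)) = 1)
Z = 1 (Z = Add(6, Mul(1, -5)) = Add(6, -5) = 1)
L = 1 (L = Pow(1, 2) = 1)
Pow(L, 4) = Pow(1, 4) = 1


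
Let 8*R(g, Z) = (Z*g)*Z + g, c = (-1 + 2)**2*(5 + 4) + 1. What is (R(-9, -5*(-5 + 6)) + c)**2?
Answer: 5929/16 ≈ 370.56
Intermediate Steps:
c = 10 (c = 1**2*9 + 1 = 1*9 + 1 = 9 + 1 = 10)
R(g, Z) = g/8 + g*Z**2/8 (R(g, Z) = ((Z*g)*Z + g)/8 = (g*Z**2 + g)/8 = (g + g*Z**2)/8 = g/8 + g*Z**2/8)
(R(-9, -5*(-5 + 6)) + c)**2 = ((1/8)*(-9)*(1 + (-5*(-5 + 6))**2) + 10)**2 = ((1/8)*(-9)*(1 + (-5*1)**2) + 10)**2 = ((1/8)*(-9)*(1 + (-5)**2) + 10)**2 = ((1/8)*(-9)*(1 + 25) + 10)**2 = ((1/8)*(-9)*26 + 10)**2 = (-117/4 + 10)**2 = (-77/4)**2 = 5929/16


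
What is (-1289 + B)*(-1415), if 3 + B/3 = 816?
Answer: -1627250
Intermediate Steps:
B = 2439 (B = -9 + 3*816 = -9 + 2448 = 2439)
(-1289 + B)*(-1415) = (-1289 + 2439)*(-1415) = 1150*(-1415) = -1627250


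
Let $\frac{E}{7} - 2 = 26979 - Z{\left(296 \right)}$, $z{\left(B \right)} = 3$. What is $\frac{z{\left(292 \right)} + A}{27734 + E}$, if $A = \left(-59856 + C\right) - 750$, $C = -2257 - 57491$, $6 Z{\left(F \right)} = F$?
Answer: $- \frac{51579}{92681} \approx -0.55652$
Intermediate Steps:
$Z{\left(F \right)} = \frac{F}{6}$
$C = -59748$
$A = -120354$ ($A = \left(-59856 - 59748\right) - 750 = -119604 - 750 = -120354$)
$E = \frac{565565}{3}$ ($E = 14 + 7 \left(26979 - \frac{1}{6} \cdot 296\right) = 14 + 7 \left(26979 - \frac{148}{3}\right) = 14 + 7 \cdot \frac{80789}{3} = 14 + \frac{565523}{3} = \frac{565565}{3} \approx 1.8852 \cdot 10^{5}$)
$\frac{z{\left(292 \right)} + A}{27734 + E} = \frac{3 - 120354}{27734 + \frac{565565}{3}} = - \frac{120351}{\frac{648767}{3}} = \left(-120351\right) \frac{3}{648767} = - \frac{51579}{92681}$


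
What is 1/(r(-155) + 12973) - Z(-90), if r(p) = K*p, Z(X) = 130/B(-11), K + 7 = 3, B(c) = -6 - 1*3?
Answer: 589033/40779 ≈ 14.445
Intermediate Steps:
B(c) = -9 (B(c) = -6 - 3 = -9)
K = -4 (K = -7 + 3 = -4)
Z(X) = -130/9 (Z(X) = 130/(-9) = 130*(-⅑) = -130/9)
r(p) = -4*p
1/(r(-155) + 12973) - Z(-90) = 1/(-4*(-155) + 12973) - 1*(-130/9) = 1/(620 + 12973) + 130/9 = 1/13593 + 130/9 = 589033/40779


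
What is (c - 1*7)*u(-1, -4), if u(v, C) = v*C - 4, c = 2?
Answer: 0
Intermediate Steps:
u(v, C) = -4 + C*v (u(v, C) = C*v - 4 = -4 + C*v)
(c - 1*7)*u(-1, -4) = (2 - 1*7)*(-4 - 4*(-1)) = (2 - 7)*(-4 + 4) = -5*0 = 0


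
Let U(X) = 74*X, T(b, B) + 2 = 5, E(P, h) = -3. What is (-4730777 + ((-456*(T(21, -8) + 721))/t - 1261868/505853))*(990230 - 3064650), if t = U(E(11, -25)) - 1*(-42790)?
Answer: 26414822548143460093860/2691643813 ≈ 9.8136e+12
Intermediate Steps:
T(b, B) = 3 (T(b, B) = -2 + 5 = 3)
t = 42568 (t = 74*(-3) - 1*(-42790) = -222 + 42790 = 42568)
(-4730777 + ((-456*(T(21, -8) + 721))/t - 1261868/505853))*(990230 - 3064650) = (-4730777 + (-456*(3 + 721)/42568 - 1261868/505853))*(990230 - 3064650) = (-4730777 + (-456*724*(1/42568) - 1261868*1/505853))*(-2074420) = (-4730777 + (-330144*1/42568 - 1261868/505853))*(-2074420) = (-4730777 + (-41268/5321 - 1261868/505853))*(-2074420) = (-4730777 - 27589941232/2691643813)*(-2074420) = -12733594232673933/2691643813*(-2074420) = 26414822548143460093860/2691643813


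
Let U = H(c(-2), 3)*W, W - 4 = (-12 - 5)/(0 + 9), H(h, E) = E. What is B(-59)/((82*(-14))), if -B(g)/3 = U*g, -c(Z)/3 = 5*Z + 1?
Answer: -1121/1148 ≈ -0.97648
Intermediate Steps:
c(Z) = -3 - 15*Z (c(Z) = -3*(5*Z + 1) = -3*(1 + 5*Z) = -3 - 15*Z)
W = 19/9 (W = 4 + (-12 - 5)/(0 + 9) = 4 - 17/9 = 19/9 ≈ 2.1111)
U = 19/3 (U = 3*(19/9) = 19/3 ≈ 6.3333)
B(g) = -19*g
B(-59)/((82*(-14))) = (-19*(-59))/((82*(-14))) = 1121/(-1148) = 1121*(-1/1148) = -1121/1148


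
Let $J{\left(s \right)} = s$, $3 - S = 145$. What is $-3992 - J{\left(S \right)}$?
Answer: $-3850$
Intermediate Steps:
$S = -142$ ($S = 3 - 145 = -142$)
$-3992 - J{\left(S \right)} = -3992 - -142 = -3992 + 142 = -3850$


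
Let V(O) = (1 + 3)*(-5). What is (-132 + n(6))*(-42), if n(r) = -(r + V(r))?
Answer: 4956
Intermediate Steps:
V(O) = -20 (V(O) = 4*(-5) = -20)
n(r) = 20 - r (n(r) = -(r - 20) = -(-20 + r) = 20 - r)
(-132 + n(6))*(-42) = (-132 + (20 - 1*6))*(-42) = (-132 + (20 - 6))*(-42) = (-132 + 14)*(-42) = -118*(-42) = 4956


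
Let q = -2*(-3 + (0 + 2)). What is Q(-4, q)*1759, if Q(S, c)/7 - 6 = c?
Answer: 98504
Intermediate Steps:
q = 2 (q = -2*(-3 + 2) = -2*(-1) = 2)
Q(S, c) = 42 + 7*c
Q(-4, q)*1759 = (42 + 7*2)*1759 = (42 + 14)*1759 = 56*1759 = 98504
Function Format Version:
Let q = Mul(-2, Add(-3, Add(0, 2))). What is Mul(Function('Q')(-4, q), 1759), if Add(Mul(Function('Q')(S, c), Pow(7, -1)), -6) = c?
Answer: 98504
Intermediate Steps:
q = 2 (q = Mul(-2, Add(-3, 2)) = Mul(-2, -1) = 2)
Function('Q')(S, c) = Add(42, Mul(7, c))
Mul(Function('Q')(-4, q), 1759) = Mul(Add(42, Mul(7, 2)), 1759) = Mul(Add(42, 14), 1759) = Mul(56, 1759) = 98504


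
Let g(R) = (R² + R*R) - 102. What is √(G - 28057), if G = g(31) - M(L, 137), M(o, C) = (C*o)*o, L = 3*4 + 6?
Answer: 25*I*√113 ≈ 265.75*I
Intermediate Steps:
g(R) = -102 + 2*R² (g(R) = (R² + R²) - 102 = 2*R² - 102 = -102 + 2*R²)
L = 18 (L = 12 + 6 = 18)
M(o, C) = C*o²
G = -42568 (G = (-102 + 2*31²) - 137*18² = (-102 + 2*961) - 137*324 = (-102 + 1922) - 1*44388 = 1820 - 44388 = -42568)
√(G - 28057) = √(-42568 - 28057) = √(-70625) = 25*I*√113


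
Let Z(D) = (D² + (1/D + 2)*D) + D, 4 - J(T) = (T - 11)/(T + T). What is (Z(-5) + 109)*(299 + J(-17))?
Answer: 616440/17 ≈ 36261.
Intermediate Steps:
J(T) = 4 - (-11 + T)/(2*T) (J(T) = 4 - (T - 11)/(T + T) = 4 - (-11 + T)/(2*T))
Z(D) = D + D² + D*(2 + 1/D) (Z(D) = (D² + (2 + 1/D)*D) + D = (D² + D*(2 + 1/D)) + D = D + D² + D*(2 + 1/D))
(Z(-5) + 109)*(299 + J(-17)) = ((1 + (-5)² + 3*(-5)) + 109)*(299 + (½)*(11 + 7*(-17))/(-17)) = ((1 + 25 - 15) + 109)*(299 + (½)*(-1/17)*(11 - 119)) = (11 + 109)*(299 + (½)*(-1/17)*(-108)) = 120*(299 + 54/17) = 120*(5137/17) = 616440/17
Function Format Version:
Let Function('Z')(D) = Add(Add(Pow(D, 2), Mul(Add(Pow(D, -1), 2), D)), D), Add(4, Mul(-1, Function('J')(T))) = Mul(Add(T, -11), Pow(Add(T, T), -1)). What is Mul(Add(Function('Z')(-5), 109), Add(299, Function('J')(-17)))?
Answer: Rational(616440, 17) ≈ 36261.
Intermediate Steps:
Function('J')(T) = Add(4, Mul(Rational(-1, 2), Pow(T, -1), Add(-11, T))) (Function('J')(T) = Add(4, Mul(-1, Mul(Add(T, -11), Pow(Add(T, T), -1)))) = Add(4, Mul(-1, Mul(Add(-11, T), Pow(Mul(2, T), -1)))) = Add(4, Mul(-1, Mul(Add(-11, T), Mul(Rational(1, 2), Pow(T, -1))))) = Add(4, Mul(-1, Mul(Rational(1, 2), Pow(T, -1), Add(-11, T)))) = Add(4, Mul(Rational(-1, 2), Pow(T, -1), Add(-11, T))))
Function('Z')(D) = Add(D, Pow(D, 2), Mul(D, Add(2, Pow(D, -1)))) (Function('Z')(D) = Add(Add(Pow(D, 2), Mul(Add(2, Pow(D, -1)), D)), D) = Add(Add(Pow(D, 2), Mul(D, Add(2, Pow(D, -1)))), D) = Add(D, Pow(D, 2), Mul(D, Add(2, Pow(D, -1)))))
Mul(Add(Function('Z')(-5), 109), Add(299, Function('J')(-17))) = Mul(Add(Add(1, Pow(-5, 2), Mul(3, -5)), 109), Add(299, Mul(Rational(1, 2), Pow(-17, -1), Add(11, Mul(7, -17))))) = Mul(Add(Add(1, 25, -15), 109), Add(299, Mul(Rational(1, 2), Rational(-1, 17), Add(11, -119)))) = Mul(Add(11, 109), Add(299, Mul(Rational(1, 2), Rational(-1, 17), -108))) = Mul(120, Add(299, Rational(54, 17))) = Mul(120, Rational(5137, 17)) = Rational(616440, 17)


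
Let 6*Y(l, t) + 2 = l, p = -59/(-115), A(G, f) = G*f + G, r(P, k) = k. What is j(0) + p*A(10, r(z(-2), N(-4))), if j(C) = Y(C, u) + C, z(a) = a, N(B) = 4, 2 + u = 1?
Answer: 1747/69 ≈ 25.319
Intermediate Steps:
u = -1 (u = -2 + 1 = -1)
A(G, f) = G + G*f
p = 59/115 (p = -59*(-1/115) = 59/115 ≈ 0.51304)
Y(l, t) = -⅓ + l/6
j(C) = -⅓ + 7*C/6 (j(C) = (-⅓ + C/6) + C = -⅓ + 7*C/6)
j(0) + p*A(10, r(z(-2), N(-4))) = (-⅓ + (7/6)*0) + 59*(10*(1 + 4))/115 = (-⅓ + 0) + 59*(10*5)/115 = -⅓ + (59/115)*50 = -⅓ + 590/23 = 1747/69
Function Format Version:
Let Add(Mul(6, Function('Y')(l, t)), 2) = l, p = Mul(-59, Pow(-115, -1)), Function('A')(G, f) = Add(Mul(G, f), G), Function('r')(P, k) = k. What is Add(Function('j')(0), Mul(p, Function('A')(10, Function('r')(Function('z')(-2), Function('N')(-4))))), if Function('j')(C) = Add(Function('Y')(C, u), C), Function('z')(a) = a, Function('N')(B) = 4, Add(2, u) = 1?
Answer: Rational(1747, 69) ≈ 25.319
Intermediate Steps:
u = -1 (u = Add(-2, 1) = -1)
Function('A')(G, f) = Add(G, Mul(G, f))
p = Rational(59, 115) (p = Mul(-59, Rational(-1, 115)) = Rational(59, 115) ≈ 0.51304)
Function('Y')(l, t) = Add(Rational(-1, 3), Mul(Rational(1, 6), l))
Function('j')(C) = Add(Rational(-1, 3), Mul(Rational(7, 6), C)) (Function('j')(C) = Add(Add(Rational(-1, 3), Mul(Rational(1, 6), C)), C) = Add(Rational(-1, 3), Mul(Rational(7, 6), C)))
Add(Function('j')(0), Mul(p, Function('A')(10, Function('r')(Function('z')(-2), Function('N')(-4))))) = Add(Add(Rational(-1, 3), Mul(Rational(7, 6), 0)), Mul(Rational(59, 115), Mul(10, Add(1, 4)))) = Add(Add(Rational(-1, 3), 0), Mul(Rational(59, 115), Mul(10, 5))) = Add(Rational(-1, 3), Mul(Rational(59, 115), 50)) = Add(Rational(-1, 3), Rational(590, 23)) = Rational(1747, 69)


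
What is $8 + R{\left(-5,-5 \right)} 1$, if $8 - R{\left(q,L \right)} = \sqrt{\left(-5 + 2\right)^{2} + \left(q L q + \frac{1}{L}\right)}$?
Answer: $16 - \frac{i \sqrt{2905}}{5} \approx 16.0 - 10.78 i$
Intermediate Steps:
$R{\left(q,L \right)} = 8 - \sqrt{9 + \frac{1}{L} + L q^{2}}$ ($R{\left(q,L \right)} = 8 - \sqrt{\left(-5 + 2\right)^{2} + \left(q L q + \frac{1}{L}\right)} = 8 - \sqrt{\left(-3\right)^{2} + \left(L q q + \frac{1}{L}\right)} = 8 - \sqrt{9 + \left(L q^{2} + \frac{1}{L}\right)} = 8 - \sqrt{9 + \left(\frac{1}{L} + L q^{2}\right)} = 8 - \sqrt{9 + \frac{1}{L} + L q^{2}}$)
$8 + R{\left(-5,-5 \right)} 1 = 8 + \left(8 - \sqrt{9 + \frac{1}{-5} - 5 \left(-5\right)^{2}}\right) 1 = 8 + \left(8 - \sqrt{9 - \frac{1}{5} - 125}\right) 1 = 8 + \left(8 - \sqrt{- \frac{581}{5}}\right) 1 = 8 + \left(8 - \frac{i \sqrt{2905}}{5}\right) 1 = 8 + \left(8 - \frac{i \sqrt{2905}}{5}\right) = 16 - \frac{i \sqrt{2905}}{5}$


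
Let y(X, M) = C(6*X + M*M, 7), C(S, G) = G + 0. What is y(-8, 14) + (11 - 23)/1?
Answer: -5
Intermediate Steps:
C(S, G) = G
y(X, M) = 7
y(-8, 14) + (11 - 23)/1 = 7 + (11 - 23)/1 = 7 - 12*1 = 7 - 12 = -5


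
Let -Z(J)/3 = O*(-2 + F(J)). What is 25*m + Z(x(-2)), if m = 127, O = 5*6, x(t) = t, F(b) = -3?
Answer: 3625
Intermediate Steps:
O = 30
Z(J) = 450 (Z(J) = -90*(-2 - 3) = -90*(-5) = -3*(-150) = 450)
25*m + Z(x(-2)) = 25*127 + 450 = 3175 + 450 = 3625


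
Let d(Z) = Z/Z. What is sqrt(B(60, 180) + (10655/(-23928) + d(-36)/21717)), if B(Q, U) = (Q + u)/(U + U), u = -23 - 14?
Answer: I*sqrt(1986468986638155)/72172830 ≈ 0.61754*I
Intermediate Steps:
d(Z) = 1
u = -37
B(Q, U) = (-37 + Q)/(2*U) (B(Q, U) = (Q - 37)/(U + U) = (-37 + Q)/((2*U)) = (-37 + Q)*(1/(2*U)) = (-37 + Q)/(2*U))
sqrt(B(60, 180) + (10655/(-23928) + d(-36)/21717)) = sqrt((1/2)*(-37 + 60)/180 + (10655/(-23928) + 1/21717)) = sqrt((1/2)*(1/180)*23 + (10655*(-1/23928) + 1*(1/21717))) = sqrt(23/360 + (-10655/23928 + 1/21717)) = sqrt(23/360 - 77123569/173214792) = sqrt(-55047557/144345660) = I*sqrt(1986468986638155)/72172830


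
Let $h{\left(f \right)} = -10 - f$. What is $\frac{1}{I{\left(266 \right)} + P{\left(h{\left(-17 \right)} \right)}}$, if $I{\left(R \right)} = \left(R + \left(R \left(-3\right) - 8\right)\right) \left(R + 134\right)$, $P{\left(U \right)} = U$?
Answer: $- \frac{1}{215993} \approx -4.6298 \cdot 10^{-6}$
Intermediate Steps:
$I{\left(R \right)} = \left(-8 - 2 R\right) \left(134 + R\right)$ ($I{\left(R \right)} = \left(R - \left(8 + 3 R\right)\right) \left(134 + R\right) = \left(-8 - 2 R\right) \left(134 + R\right)$)
$\frac{1}{I{\left(266 \right)} + P{\left(h{\left(-17 \right)} \right)}} = \frac{1}{\left(-1072 - 73416 - 2 \cdot 266^{2}\right) - -7} = \frac{1}{\left(-1072 - 73416 - 141512\right) + \left(-10 + 17\right)} = \frac{1}{\left(-1072 - 73416 - 141512\right) + 7} = \frac{1}{-216000 + 7} = \frac{1}{-215993} = - \frac{1}{215993}$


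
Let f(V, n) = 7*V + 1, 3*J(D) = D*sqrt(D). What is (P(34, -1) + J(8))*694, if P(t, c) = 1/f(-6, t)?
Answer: -694/41 + 11104*sqrt(2)/3 ≈ 5217.5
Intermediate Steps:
J(D) = D**(3/2)/3 (J(D) = (D*sqrt(D))/3 = D**(3/2)/3)
f(V, n) = 1 + 7*V
P(t, c) = -1/41 (P(t, c) = 1/(1 + 7*(-6)) = 1/(1 - 42) = 1/(-41) = -1/41)
(P(34, -1) + J(8))*694 = (-1/41 + 8**(3/2)/3)*694 = (-1/41 + (16*sqrt(2))/3)*694 = (-1/41 + 16*sqrt(2)/3)*694 = -694/41 + 11104*sqrt(2)/3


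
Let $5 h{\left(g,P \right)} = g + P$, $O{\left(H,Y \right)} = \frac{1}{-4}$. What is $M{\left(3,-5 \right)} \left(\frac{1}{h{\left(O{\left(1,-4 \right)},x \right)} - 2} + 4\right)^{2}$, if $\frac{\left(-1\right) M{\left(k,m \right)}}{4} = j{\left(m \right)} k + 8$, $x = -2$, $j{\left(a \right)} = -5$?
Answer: $\frac{123904}{343} \approx 361.24$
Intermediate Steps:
$O{\left(H,Y \right)} = - \frac{1}{4}$
$M{\left(k,m \right)} = -32 + 20 k$ ($M{\left(k,m \right)} = - 4 \left(- 5 k + 8\right) = - 4 \left(8 - 5 k\right) = -32 + 20 k$)
$h{\left(g,P \right)} = \frac{P}{5} + \frac{g}{5}$ ($h{\left(g,P \right)} = \frac{g + P}{5} = \frac{P + g}{5} = \frac{P}{5} + \frac{g}{5}$)
$M{\left(3,-5 \right)} \left(\frac{1}{h{\left(O{\left(1,-4 \right)},x \right)} - 2} + 4\right)^{2} = \left(-32 + 20 \cdot 3\right) \left(\frac{1}{\left(\frac{1}{5} \left(-2\right) + \frac{1}{5} \left(- \frac{1}{4}\right)\right) - 2} + 4\right)^{2} = \left(-32 + 60\right) \left(\frac{1}{\left(- \frac{2}{5} - \frac{1}{20}\right) - 2} + 4\right)^{2} = 28 \left(\frac{1}{- \frac{9}{20} - 2} + 4\right)^{2} = 28 \left(\frac{1}{- \frac{49}{20}} + 4\right)^{2} = 28 \left(- \frac{20}{49} + 4\right)^{2} = 28 \left(\frac{176}{49}\right)^{2} = 28 \cdot \frac{30976}{2401} = \frac{123904}{343}$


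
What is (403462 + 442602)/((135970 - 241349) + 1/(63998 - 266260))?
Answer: -171126596768/21314167299 ≈ -8.0288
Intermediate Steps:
(403462 + 442602)/((135970 - 241349) + 1/(63998 - 266260)) = 846064/(-105379 + 1/(-202262)) = 846064/(-105379 - 1/202262) = 846064/(-21314167299/202262) = 846064*(-202262/21314167299) = -171126596768/21314167299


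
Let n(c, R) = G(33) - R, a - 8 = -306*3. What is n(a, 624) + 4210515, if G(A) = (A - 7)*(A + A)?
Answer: 4211607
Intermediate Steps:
a = -910 (a = 8 - 306*3 = 8 - 918 = -910)
G(A) = 2*A*(-7 + A) (G(A) = (-7 + A)*(2*A) = 2*A*(-7 + A))
n(c, R) = 1716 - R (n(c, R) = 2*33*(-7 + 33) - R = 2*33*26 - R = 1716 - R)
n(a, 624) + 4210515 = (1716 - 1*624) + 4210515 = (1716 - 624) + 4210515 = 1092 + 4210515 = 4211607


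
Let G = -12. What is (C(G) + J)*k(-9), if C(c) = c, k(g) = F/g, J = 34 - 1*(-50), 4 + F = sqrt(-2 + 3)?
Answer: 24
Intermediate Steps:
F = -3 (F = -4 + sqrt(-2 + 3) = -4 + sqrt(1) = -4 + 1 = -3)
J = 84 (J = 34 + 50 = 84)
k(g) = -3/g
(C(G) + J)*k(-9) = (-12 + 84)*(-3/(-9)) = 72*(-3*(-1/9)) = 72*(1/3) = 24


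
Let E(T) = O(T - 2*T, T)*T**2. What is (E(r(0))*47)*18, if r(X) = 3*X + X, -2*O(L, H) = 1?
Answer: 0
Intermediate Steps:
O(L, H) = -1/2 (O(L, H) = -1/2*1 = -1/2)
r(X) = 4*X
E(T) = -T**2/2
(E(r(0))*47)*18 = (-(4*0)**2/2*47)*18 = (-1/2*0**2*47)*18 = (-1/2*0*47)*18 = (0*47)*18 = 0*18 = 0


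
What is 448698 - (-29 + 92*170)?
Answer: 433087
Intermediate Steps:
448698 - (-29 + 92*170) = 448698 - (-29 + 15640) = 448698 - 1*15611 = 448698 - 15611 = 433087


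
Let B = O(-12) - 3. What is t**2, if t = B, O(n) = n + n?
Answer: 729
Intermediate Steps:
O(n) = 2*n
B = -27 (B = 2*(-12) - 3 = -24 - 3 = -27)
t = -27
t**2 = (-27)**2 = 729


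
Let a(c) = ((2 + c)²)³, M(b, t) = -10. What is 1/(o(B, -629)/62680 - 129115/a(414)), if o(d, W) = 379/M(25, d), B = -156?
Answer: -203034101963082956800/122766317508636029 ≈ -1653.8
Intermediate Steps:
o(d, W) = -379/10 (o(d, W) = 379/(-10) = 379*(-⅒) = -379/10)
a(c) = (2 + c)⁶
1/(o(B, -629)/62680 - 129115/a(414)) = 1/(-379/10/62680 - 129115/(2 + 414)⁶) = 1/(-379/10*1/62680 - 129115/(416⁶)) = 1/(-379/626800 - 129115/5182746699759616) = 1/(-122766317508636029/203034101963082956800) = -203034101963082956800/122766317508636029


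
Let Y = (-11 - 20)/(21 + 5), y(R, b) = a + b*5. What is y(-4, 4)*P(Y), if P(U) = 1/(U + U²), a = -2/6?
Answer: 39884/465 ≈ 85.772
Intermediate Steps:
a = -⅓ (a = -2*⅙ = -⅓ ≈ -0.33333)
y(R, b) = -⅓ + 5*b (y(R, b) = -⅓ + b*5 = -⅓ + 5*b)
Y = -31/26 ≈ -1.1923
y(-4, 4)*P(Y) = (-⅓ + 5*4)*(1/((-31/26)*(1 - 31/26))) = (-⅓ + 20)*(-26/(31*(-5/26))) = 59*(-26/31*(-26/5))/3 = (59/3)*(676/155) = 39884/465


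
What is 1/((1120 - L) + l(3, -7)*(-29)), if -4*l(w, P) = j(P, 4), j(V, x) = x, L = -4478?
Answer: 1/5627 ≈ 0.00017771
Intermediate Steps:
l(w, P) = -1 (l(w, P) = -1/4*4 = -1)
1/((1120 - L) + l(3, -7)*(-29)) = 1/((1120 - 1*(-4478)) - 1*(-29)) = 1/((1120 + 4478) + 29) = 1/(5598 + 29) = 1/5627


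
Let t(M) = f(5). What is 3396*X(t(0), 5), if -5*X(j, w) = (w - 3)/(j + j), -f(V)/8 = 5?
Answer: 849/50 ≈ 16.980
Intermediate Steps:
f(V) = -40 (f(V) = -8*5 = -40)
t(M) = -40
X(j, w) = -(-3 + w)/(10*j) (X(j, w) = -(w - 3)/(5*(j + j)) = -(-3 + w)/(5*(2*j)) = -(-3 + w)*1/(2*j)/5 = -(-3 + w)/(10*j))
3396*X(t(0), 5) = 3396*((⅒)*(3 - 1*5)/(-40)) = 3396*((⅒)*(-1/40)*(3 - 5)) = 3396*((⅒)*(-1/40)*(-2)) = 3396*(1/200) = 849/50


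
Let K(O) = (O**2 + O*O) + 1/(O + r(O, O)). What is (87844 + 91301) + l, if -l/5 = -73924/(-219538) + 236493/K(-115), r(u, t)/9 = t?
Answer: 31473267013689845/175731497249 ≈ 1.7910e+5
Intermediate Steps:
r(u, t) = 9*t
K(O) = 2*O**2 + 1/(10*O) (K(O) = (O**2 + O*O) + 1/(O + 9*O) = (O**2 + O**2) + 1/(10*O) = 2*O**2 + 1/(10*O))
l = -8152060982260/175731497249 (l = -5*(-73924/(-219538) + 236493/(((1/10)*(1 + 20*(-115)**3)/(-115)))) = -5*(-73924*(-1/219538) + 236493/(((1/10)*(-1/115)*(1 + 20*(-1520875))))) = -5*(36962/109769 + 236493/(((1/10)*(-1/115)*(1 - 30417500)))) = -5*(36962/109769 + 236493/(((1/10)*(-1/115)*(-30417499)))) = -5*(36962/109769 + 236493/(30417499/1150)) = -5*(36962/109769 + 236493*(1150/30417499)) = -5*(36962/109769 + 14314050/1600921) = -5*1630412196452/175731497249 = -8152060982260/175731497249 ≈ -46.389)
(87844 + 91301) + l = (87844 + 91301) - 8152060982260/175731497249 = 179145 - 8152060982260/175731497249 = 31473267013689845/175731497249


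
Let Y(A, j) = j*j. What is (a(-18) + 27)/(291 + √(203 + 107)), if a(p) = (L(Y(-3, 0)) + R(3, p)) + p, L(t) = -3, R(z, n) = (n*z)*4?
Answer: -8730/12053 + 30*√310/12053 ≈ -0.68048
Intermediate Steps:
R(z, n) = 4*n*z
Y(A, j) = j²
a(p) = -3 + 13*p (a(p) = (-3 + 4*p*3) + p = (-3 + 12*p) + p = -3 + 13*p)
(a(-18) + 27)/(291 + √(203 + 107)) = ((-3 + 13*(-18)) + 27)/(291 + √(203 + 107)) = ((-3 - 234) + 27)/(291 + √310) = (-237 + 27)/(291 + √310) = -210/(291 + √310)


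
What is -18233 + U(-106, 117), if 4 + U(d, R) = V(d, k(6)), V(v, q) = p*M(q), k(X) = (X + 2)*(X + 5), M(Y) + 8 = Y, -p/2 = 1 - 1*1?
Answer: -18237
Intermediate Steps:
p = 0 (p = -2*(1 - 1*1) = -2*(1 - 1) = -2*0 = 0)
M(Y) = -8 + Y
k(X) = (2 + X)*(5 + X)
V(v, q) = 0 (V(v, q) = 0*(-8 + q) = 0)
U(d, R) = -4 (U(d, R) = -4 + 0 = -4)
-18233 + U(-106, 117) = -18233 - 4 = -18237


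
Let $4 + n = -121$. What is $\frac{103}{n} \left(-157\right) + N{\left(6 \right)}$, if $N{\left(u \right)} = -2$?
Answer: $\frac{15921}{125} \approx 127.37$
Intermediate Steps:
$n = -125$ ($n = -4 - 121 = -125$)
$\frac{103}{n} \left(-157\right) + N{\left(6 \right)} = \frac{103}{-125} \left(-157\right) - 2 = 103 \left(- \frac{1}{125}\right) \left(-157\right) - 2 = \left(- \frac{103}{125}\right) \left(-157\right) - 2 = \frac{16171}{125} - 2 = \frac{15921}{125}$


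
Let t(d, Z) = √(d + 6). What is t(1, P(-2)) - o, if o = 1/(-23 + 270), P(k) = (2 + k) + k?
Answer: -1/247 + √7 ≈ 2.6417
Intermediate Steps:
P(k) = 2 + 2*k
t(d, Z) = √(6 + d)
o = 1/247 ≈ 0.0040486
t(1, P(-2)) - o = √(6 + 1) - 1*1/247 = √7 - 1/247 = -1/247 + √7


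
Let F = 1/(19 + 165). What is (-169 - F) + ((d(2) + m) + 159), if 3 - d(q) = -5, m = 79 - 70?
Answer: 1287/184 ≈ 6.9946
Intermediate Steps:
F = 1/184 ≈ 0.0054348
m = 9
d(q) = 8 (d(q) = 3 - 1*(-5) = 3 + 5 = 8)
(-169 - F) + ((d(2) + m) + 159) = (-169 - 1*1/184) + ((8 + 9) + 159) = (-169 - 1/184) + (17 + 159) = -31097/184 + 176 = 1287/184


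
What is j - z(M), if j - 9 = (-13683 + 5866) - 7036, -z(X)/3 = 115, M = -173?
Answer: -14499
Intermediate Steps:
z(X) = -345 (z(X) = -3*115 = -345)
j = -14844 (j = 9 + ((-13683 + 5866) - 7036) = 9 + (-7817 - 7036) = 9 - 14853 = -14844)
j - z(M) = -14844 - 1*(-345) = -14844 + 345 = -14499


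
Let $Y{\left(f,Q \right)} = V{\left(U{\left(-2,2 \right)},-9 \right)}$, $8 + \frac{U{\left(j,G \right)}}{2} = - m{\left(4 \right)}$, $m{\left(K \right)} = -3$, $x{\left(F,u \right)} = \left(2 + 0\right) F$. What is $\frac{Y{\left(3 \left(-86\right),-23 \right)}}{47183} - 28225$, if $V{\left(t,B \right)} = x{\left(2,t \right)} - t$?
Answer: $- \frac{1331740161}{47183} \approx -28225.0$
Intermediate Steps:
$x{\left(F,u \right)} = 2 F$
$U{\left(j,G \right)} = -10$ ($U{\left(j,G \right)} = -16 + 2 \left(\left(-1\right) \left(-3\right)\right) = -16 + 2 \cdot 3 = -16 + 6 = -10$)
$V{\left(t,B \right)} = 4 - t$ ($V{\left(t,B \right)} = 2 \cdot 2 - t = 4 - t$)
$Y{\left(f,Q \right)} = 14$ ($Y{\left(f,Q \right)} = 4 - -10 = 4 + 10 = 14$)
$\frac{Y{\left(3 \left(-86\right),-23 \right)}}{47183} - 28225 = \frac{14}{47183} - 28225 = - \frac{1331740161}{47183}$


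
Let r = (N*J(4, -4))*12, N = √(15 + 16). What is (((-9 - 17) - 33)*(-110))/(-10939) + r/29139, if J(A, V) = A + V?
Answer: -6490/10939 ≈ -0.59329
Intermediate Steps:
N = √31 ≈ 5.5678
r = 0 (r = (√31*(4 - 4))*12 = (√31*0)*12 = 0*12 = 0)
(((-9 - 17) - 33)*(-110))/(-10939) + r/29139 = (((-9 - 17) - 33)*(-110))/(-10939) + 0/29139 = ((-26 - 33)*(-110))*(-1/10939) + 0*(1/29139) = -59*(-110)*(-1/10939) + 0 = 6490*(-1/10939) + 0 = -6490/10939 + 0 = -6490/10939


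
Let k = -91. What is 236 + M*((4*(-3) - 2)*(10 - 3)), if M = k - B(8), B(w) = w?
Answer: 9938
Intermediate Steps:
M = -99 (M = -91 - 1*8 = -91 - 8 = -99)
236 + M*((4*(-3) - 2)*(10 - 3)) = 236 - 99*(4*(-3) - 2)*(10 - 3) = 236 - 99*(-12 - 2)*7 = 236 - (-1386)*7 = 236 - 99*(-98) = 236 + 9702 = 9938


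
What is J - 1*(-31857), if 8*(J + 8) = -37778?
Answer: 108507/4 ≈ 27127.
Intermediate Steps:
J = -18921/4 (J = -8 + (⅛)*(-37778) = -8 - 18889/4 = -18921/4 ≈ -4730.3)
J - 1*(-31857) = -18921/4 - 1*(-31857) = -18921/4 + 31857 = 108507/4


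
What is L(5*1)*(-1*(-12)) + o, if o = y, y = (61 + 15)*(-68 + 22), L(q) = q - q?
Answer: -3496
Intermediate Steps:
L(q) = 0
y = -3496 (y = 76*(-46) = -3496)
o = -3496
L(5*1)*(-1*(-12)) + o = 0*(-1*(-12)) - 3496 = 0*12 - 3496 = 0 - 3496 = -3496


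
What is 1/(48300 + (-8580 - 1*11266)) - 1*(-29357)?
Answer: 835324079/28454 ≈ 29357.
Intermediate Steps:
1/(48300 + (-8580 - 1*11266)) - 1*(-29357) = 1/(48300 + (-8580 - 11266)) + 29357 = 1/(48300 - 19846) + 29357 = 1/28454 + 29357 = 835324079/28454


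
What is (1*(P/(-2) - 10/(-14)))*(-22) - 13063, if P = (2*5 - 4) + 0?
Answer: -91089/7 ≈ -13013.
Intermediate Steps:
P = 6 (P = (10 - 4) + 0 = 6 + 0 = 6)
(1*(P/(-2) - 10/(-14)))*(-22) - 13063 = (1*(6/(-2) - 10/(-14)))*(-22) - 13063 = (1*(6*(-1/2) - 10*(-1/14)))*(-22) - 13063 = (1*(-3 + 5/7))*(-22) - 13063 = (1*(-16/7))*(-22) - 13063 = -16/7*(-22) - 13063 = 352/7 - 13063 = -91089/7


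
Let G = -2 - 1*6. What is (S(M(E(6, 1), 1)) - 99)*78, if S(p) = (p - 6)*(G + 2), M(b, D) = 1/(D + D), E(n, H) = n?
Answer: -5148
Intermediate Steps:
G = -8 (G = -2 - 6 = -8)
M(b, D) = 1/(2*D)
S(p) = 36 - 6*p (S(p) = (p - 6)*(-8 + 2) = (-6 + p)*(-6) = 36 - 6*p)
(S(M(E(6, 1), 1)) - 99)*78 = ((36 - 3/1) - 99)*78 = ((36 - 3) - 99)*78 = (33 - 99)*78 = -66*78 = -5148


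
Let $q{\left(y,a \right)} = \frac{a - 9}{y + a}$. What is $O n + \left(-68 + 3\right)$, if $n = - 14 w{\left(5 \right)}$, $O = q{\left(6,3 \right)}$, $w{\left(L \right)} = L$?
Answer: $- \frac{55}{3} \approx -18.333$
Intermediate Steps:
$q{\left(y,a \right)} = \frac{-9 + a}{a + y}$
$O = - \frac{2}{3}$ ($O = \frac{-9 + 3}{3 + 6} = \frac{1}{9} \left(-6\right) = - \frac{2}{3} \approx -0.66667$)
$n = -70$ ($n = \left(-14\right) 5 = -70$)
$O n + \left(-68 + 3\right) = \left(- \frac{2}{3}\right) \left(-70\right) + \left(-68 + 3\right) = \frac{140}{3} - 65 = - \frac{55}{3}$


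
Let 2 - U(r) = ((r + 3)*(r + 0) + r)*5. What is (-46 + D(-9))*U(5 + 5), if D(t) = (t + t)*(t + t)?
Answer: -194044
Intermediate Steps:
D(t) = 4*t**2 (D(t) = (2*t)*(2*t) = 4*t**2)
U(r) = 2 - 5*r - 5*r*(3 + r) (U(r) = 2 - ((r + 3)*(r + 0) + r)*5 = 2 - ((3 + r)*r + r)*5 = 2 - (r*(3 + r) + r)*5 = 2 - (r + r*(3 + r))*5 = 2 - (5*r + 5*r*(3 + r)) = 2 + (-5*r - 5*r*(3 + r)) = 2 - 5*r - 5*r*(3 + r))
(-46 + D(-9))*U(5 + 5) = (-46 + 4*(-9)**2)*(2 - 20*(5 + 5) - 5*(5 + 5)**2) = (-46 + 4*81)*(2 - 20*10 - 5*10**2) = (-46 + 324)*(2 - 200 - 5*100) = 278*(2 - 200 - 500) = 278*(-698) = -194044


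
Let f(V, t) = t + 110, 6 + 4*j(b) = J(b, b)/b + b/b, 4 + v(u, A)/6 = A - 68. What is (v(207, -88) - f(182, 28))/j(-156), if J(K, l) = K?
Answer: 1098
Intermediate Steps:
v(u, A) = -432 + 6*A (v(u, A) = -24 + 6*(A - 68) = -24 + 6*(-68 + A) = -24 + (-408 + 6*A) = -432 + 6*A)
j(b) = -1 (j(b) = -3/2 + (b/b + b/b)/4 = -3/2 + (1 + 1)/4 = -3/2 + (¼)*2 = -3/2 + ½ = -1)
f(V, t) = 110 + t
(v(207, -88) - f(182, 28))/j(-156) = ((-432 + 6*(-88)) - (110 + 28))/(-1) = ((-432 - 528) - 1*138)*(-1) = (-960 - 138)*(-1) = -1098*(-1) = 1098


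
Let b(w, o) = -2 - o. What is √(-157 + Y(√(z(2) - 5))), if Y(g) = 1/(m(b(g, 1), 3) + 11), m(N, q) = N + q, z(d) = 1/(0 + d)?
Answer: I*√18986/11 ≈ 12.526*I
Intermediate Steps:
z(d) = 1/d
Y(g) = 1/11 (Y(g) = 1/(((-2 - 1*1) + 3) + 11) = 1/(((-2 - 1) + 3) + 11) = 1/((-3 + 3) + 11) = 1/(0 + 11) = 1/11)
√(-157 + Y(√(z(2) - 5))) = √(-157 + 1/11) = √(-1726/11) = I*√18986/11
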